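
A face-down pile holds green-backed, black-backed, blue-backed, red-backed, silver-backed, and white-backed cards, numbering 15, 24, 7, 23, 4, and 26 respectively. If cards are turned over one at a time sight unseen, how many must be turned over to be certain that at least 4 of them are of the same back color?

The worst case takes 3 cards of each back color without reaching 4 of any: 6 × 3 = 18.
The next card must bring some back color to 4, so 18 + 1 = 19.

19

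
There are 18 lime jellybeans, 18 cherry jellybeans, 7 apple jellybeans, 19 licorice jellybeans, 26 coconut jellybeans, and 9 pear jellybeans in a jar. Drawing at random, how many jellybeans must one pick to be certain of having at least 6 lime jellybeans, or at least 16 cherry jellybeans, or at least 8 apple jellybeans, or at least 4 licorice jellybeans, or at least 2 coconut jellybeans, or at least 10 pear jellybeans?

41

The worst case stops just short of every target: 5 lime, 15 cherry, 7 apple, 3 licorice, 1 coconut, 9 pear — 5 + 15 + 7 + 3 + 1 + 9 = 40 jellybeans.
One more jellybean must push some flavor to its target, so 40 + 1 = 41.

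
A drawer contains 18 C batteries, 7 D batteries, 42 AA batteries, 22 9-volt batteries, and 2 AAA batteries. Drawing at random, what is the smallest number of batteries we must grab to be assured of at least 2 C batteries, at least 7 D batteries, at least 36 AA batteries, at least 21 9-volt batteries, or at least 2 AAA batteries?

64

The worst case stops just short of every target: 1 C, 6 D, 35 AA, 20 9-volt, 1 AAA — 1 + 6 + 35 + 20 + 1 = 63 batteries.
One more battery must push some type to its target, so 63 + 1 = 64.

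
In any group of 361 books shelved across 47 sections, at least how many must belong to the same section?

8

The 361 books fall into 47 sections.
If each of the 47 sections held at most 7, the total would be at most 47 × 7 = 329 < 361, a contradiction.
So at least one holds ⌈361/47⌉ = 8.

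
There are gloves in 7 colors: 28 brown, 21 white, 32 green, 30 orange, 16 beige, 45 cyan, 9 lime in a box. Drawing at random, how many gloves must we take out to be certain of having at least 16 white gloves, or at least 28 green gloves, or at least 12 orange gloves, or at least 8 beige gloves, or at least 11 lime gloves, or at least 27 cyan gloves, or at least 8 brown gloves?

Each of the 7 colors has its own threshold; avoid all of them simultaneously.
The worst case stops just short of every target: 7 brown, 15 white, 27 green, 11 orange, 7 beige, 26 cyan, all 9 lime — 7 + 15 + 27 + 11 + 7 + 26 + 9 = 102 gloves.
One more glove must push some color to its target, so 102 + 1 = 103.

103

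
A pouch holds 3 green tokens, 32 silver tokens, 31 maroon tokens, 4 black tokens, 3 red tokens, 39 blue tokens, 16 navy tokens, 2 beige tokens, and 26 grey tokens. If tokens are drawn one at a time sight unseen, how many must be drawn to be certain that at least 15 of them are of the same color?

In the worst case we take at most 14 of each color, but all 3 green, all 4 black, all 3 red, and all 2 beige (fewer than 14), giving 3 + 14 + 14 + 4 + 3 + 14 + 14 + 2 + 14 = 82.
One more token then forces some color to 15, so 82 + 1 = 83.

83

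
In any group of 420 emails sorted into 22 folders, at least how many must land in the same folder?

20

If each of the 22 folders held at most 19, the total would be at most 22 × 19 = 418 < 420, a contradiction.
So at least one holds ⌈420/22⌉ = 20.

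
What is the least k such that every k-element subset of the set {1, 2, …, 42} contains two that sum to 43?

22

Partition {1, …, 42} into 21 pairs: {1,42}, {2,41}, …, {21,22}.
Choosing 21 integers — say the integers 1 through 21 — takes one from each pair and avoids the property.
Choosing 22 forces two into the same pair by pigeonhole, and those sum to 43. So 22.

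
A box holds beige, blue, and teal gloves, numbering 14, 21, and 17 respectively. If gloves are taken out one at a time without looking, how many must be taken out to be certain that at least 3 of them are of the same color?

7

Treat the 3 colors as pigeonholes.
The worst case takes 2 gloves of each color without reaching 3 of any: 3 × 2 = 6.
The next glove must bring some color to 3, so 6 + 1 = 7.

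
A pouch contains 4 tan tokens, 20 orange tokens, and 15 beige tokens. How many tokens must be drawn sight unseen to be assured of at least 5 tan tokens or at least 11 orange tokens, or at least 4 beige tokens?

18

The worst case stops just short of every target: 4 tan, 10 orange, 3 beige — 4 + 10 + 3 = 17 tokens.
One more token must push some color to its target, so 17 + 1 = 18.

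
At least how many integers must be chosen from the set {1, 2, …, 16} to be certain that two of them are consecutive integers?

Partition {1, …, 16} into 8 pairs: {1,2}, {3,4}, …, {15,16}.
Choosing 8 integers — say the 8 even numbers 2, 4, …, 16 — takes one from each pair and avoids the property.
Choosing 9 forces two into the same pair by pigeonhole, and those are consecutive. So 9.

9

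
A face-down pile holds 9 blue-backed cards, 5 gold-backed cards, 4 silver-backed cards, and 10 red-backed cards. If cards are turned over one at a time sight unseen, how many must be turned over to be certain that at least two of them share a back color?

Treat the 4 back colors as pigeonholes.
The worst case takes 1 card of each back color without reaching 2 of any: 4 × 1 = 4.
The next card must bring some back color to 2, so 4 + 1 = 5.

5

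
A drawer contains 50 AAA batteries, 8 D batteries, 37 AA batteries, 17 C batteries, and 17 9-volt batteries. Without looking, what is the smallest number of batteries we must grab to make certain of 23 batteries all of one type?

87

In the worst case we take at most 22 of each type, but all 8 D, all 17 C, and all 17 9-volt (fewer than 22), giving 22 + 8 + 22 + 17 + 17 = 86.
One more battery then forces some type to 23, so 86 + 1 = 87.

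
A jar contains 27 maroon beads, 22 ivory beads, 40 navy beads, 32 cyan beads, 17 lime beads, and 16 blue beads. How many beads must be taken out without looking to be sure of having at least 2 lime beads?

139

The worst case draws every non-lime bead first: 27 + 22 + 40 + 32 + 16 = 137.
The next 2 draws are then forced to be lime, giving 137 + 2 = 139.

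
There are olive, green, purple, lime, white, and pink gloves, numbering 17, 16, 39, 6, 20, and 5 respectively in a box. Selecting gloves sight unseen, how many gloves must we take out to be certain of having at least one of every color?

The hardest color to obtain is pink: we could draw every other glove first — 103 − 5 = 98 gloves — without a single pink one.
The next draw must be pink, so 98 + 1 = 99.

99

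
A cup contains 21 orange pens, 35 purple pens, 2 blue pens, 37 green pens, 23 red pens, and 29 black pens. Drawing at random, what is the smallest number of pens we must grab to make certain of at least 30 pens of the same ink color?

Treat the 6 ink colors as pigeonholes.
In the worst case we take at most 29 of each ink color, but all 21 orange, all 2 blue, and all 23 red (fewer than 29), giving 21 + 29 + 2 + 29 + 23 + 29 = 133.
One more pen then forces some ink color to 30, so 133 + 1 = 134.

134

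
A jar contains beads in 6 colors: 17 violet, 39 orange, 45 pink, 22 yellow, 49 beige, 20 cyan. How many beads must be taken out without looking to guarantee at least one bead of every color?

176

The hardest color to obtain is violet: we could draw every other bead first — 192 − 17 = 175 beads — without a single violet one.
The next draw must be violet, so 175 + 1 = 176.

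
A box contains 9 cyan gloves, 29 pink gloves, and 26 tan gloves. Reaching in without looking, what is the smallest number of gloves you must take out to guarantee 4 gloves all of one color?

10

The worst case takes 3 gloves of each color without reaching 4 of any: 3 × 3 = 9.
The next glove must bring some color to 4, so 9 + 1 = 10.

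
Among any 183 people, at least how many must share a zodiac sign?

There are 12 zodiac signs, which serve as the pigeonholes.
If each of the 12 zodiac signs held at most 15, the total would be at most 12 × 15 = 180 < 183, a contradiction.
So at least one holds ⌈183/12⌉ = 16.

16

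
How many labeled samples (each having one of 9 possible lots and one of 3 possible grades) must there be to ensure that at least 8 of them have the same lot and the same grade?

There are 9 × 3 = 27 (lot, grade) combinations acting as pigeonholes.
With 27 × 7 = 189 labeled samples we could place exactly 7 in each, with no (lot, grade) pair reaching 8.
One more forces some (lot, grade) pair to hold 8, so 189 + 1 = 190.

190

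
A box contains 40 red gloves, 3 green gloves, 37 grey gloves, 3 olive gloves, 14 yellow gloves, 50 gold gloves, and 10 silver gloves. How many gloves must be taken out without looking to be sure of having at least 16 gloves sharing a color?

76

In the worst case we take at most 15 of each color, but all 3 green, all 3 olive, all 14 yellow, and all 10 silver (fewer than 15), giving 15 + 3 + 15 + 3 + 14 + 15 + 10 = 75.
One more glove then forces some color to 16, so 75 + 1 = 76.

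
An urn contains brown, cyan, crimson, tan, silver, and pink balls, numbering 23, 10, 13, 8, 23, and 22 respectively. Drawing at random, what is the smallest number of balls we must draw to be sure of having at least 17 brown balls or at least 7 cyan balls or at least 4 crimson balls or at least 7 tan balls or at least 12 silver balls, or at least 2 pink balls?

44

The worst case stops just short of every target: 16 brown, 6 cyan, 3 crimson, 6 tan, 11 silver, 1 pink — 16 + 6 + 3 + 6 + 11 + 1 = 43 balls.
One more ball must push some color to its target, so 43 + 1 = 44.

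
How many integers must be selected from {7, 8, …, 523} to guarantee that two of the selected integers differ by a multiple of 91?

92

Use the pigeonhole principle on residue classes: group the integers by remainder mod 91; there are 91 residue classes, each nonempty in this range.
Choosing one from each class (91 integers) avoids any shared remainder.
One more choice must repeat a class, so two differ by a multiple of 91. Hence 91 + 1 = 92.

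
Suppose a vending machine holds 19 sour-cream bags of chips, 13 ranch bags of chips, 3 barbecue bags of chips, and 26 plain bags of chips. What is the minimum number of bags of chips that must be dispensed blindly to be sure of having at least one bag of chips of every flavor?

The hardest flavor to obtain is barbecue: we could draw every other bag of chips first — 61 − 3 = 58 bags of chips — without a single barbecue one.
The next draw must be barbecue, so 58 + 1 = 59.

59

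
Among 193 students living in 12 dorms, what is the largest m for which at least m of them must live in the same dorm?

The 193 students fall into 12 dorms.
If each of the 12 dorms held at most 16, the total would be at most 12 × 16 = 192 < 193, a contradiction.
So at least one holds ⌈193/12⌉ = 17.

17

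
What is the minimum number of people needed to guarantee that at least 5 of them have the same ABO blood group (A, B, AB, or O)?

There are 4 ABO blood groups acting as pigeonholes.
With 4 × 4 = 16 people we could place exactly 4 in each, with no class reaching 5.
One more forces some class to hold 5, so 16 + 1 = 17.

17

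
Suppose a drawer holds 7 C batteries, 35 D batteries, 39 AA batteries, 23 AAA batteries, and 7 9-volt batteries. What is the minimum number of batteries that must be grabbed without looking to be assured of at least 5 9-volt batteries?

The worst case draws every non-9-volt battery first: 7 + 35 + 39 + 23 = 104.
The next 5 draws are then forced to be 9-volt, giving 104 + 5 = 109.

109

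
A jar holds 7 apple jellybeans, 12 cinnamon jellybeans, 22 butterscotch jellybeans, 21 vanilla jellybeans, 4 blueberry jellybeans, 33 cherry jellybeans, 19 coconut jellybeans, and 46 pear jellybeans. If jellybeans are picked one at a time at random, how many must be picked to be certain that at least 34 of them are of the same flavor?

152

Treat the 8 flavors as pigeonholes.
In the worst case we take at most 33 of each flavor, but all 7 apple, all 12 cinnamon, all 22 butterscotch, all 21 vanilla, all 4 blueberry, and all 19 coconut (fewer than 33), giving 7 + 12 + 22 + 21 + 4 + 33 + 19 + 33 = 151.
One more jellybean then forces some flavor to 34, so 151 + 1 = 152.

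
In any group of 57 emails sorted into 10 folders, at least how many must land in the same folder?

The 57 emails fall into 10 folders.
If each of the 10 folders held at most 5, the total would be at most 10 × 5 = 50 < 57, a contradiction.
So at least one holds ⌈57/10⌉ = 6.

6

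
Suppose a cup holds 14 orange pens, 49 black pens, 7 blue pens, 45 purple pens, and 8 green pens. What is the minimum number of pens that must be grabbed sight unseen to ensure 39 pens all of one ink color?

106

Treat the 5 ink colors as pigeonholes.
In the worst case we take at most 38 of each ink color, but all 14 orange, all 7 blue, and all 8 green (fewer than 38), giving 14 + 38 + 7 + 38 + 8 = 105.
One more pen then forces some ink color to 39, so 105 + 1 = 106.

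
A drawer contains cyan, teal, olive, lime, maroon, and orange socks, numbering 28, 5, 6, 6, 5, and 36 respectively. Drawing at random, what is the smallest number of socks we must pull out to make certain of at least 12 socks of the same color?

In the worst case we take at most 11 of each color, but all 5 teal, all 6 olive, all 6 lime, and all 5 maroon (fewer than 11), giving 11 + 5 + 6 + 6 + 5 + 11 = 44.
One more sock then forces some color to 12, so 44 + 1 = 45.

45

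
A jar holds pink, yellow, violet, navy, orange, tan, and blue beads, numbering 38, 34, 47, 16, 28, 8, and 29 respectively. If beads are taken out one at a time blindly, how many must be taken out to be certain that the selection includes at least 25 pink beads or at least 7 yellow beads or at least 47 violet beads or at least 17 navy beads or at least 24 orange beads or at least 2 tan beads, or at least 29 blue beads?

145

Each of the 7 colors has its own threshold; avoid all of them simultaneously.
The worst case stops just short of every target: 24 pink, 6 yellow, 46 violet, 16 navy, 23 orange, 1 tan, 28 blue — 24 + 6 + 46 + 16 + 23 + 1 + 28 = 144 beads.
One more bead must push some color to its target, so 144 + 1 = 145.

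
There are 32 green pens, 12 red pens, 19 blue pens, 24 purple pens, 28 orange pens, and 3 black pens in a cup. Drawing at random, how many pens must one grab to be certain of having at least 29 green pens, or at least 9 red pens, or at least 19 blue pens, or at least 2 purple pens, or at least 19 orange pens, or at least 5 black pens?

The worst case stops just short of every target: 28 green, 8 red, 18 blue, 1 purple, 18 orange, all 3 black — 28 + 8 + 18 + 1 + 18 + 3 = 76 pens.
One more pen must push some ink color to its target, so 76 + 1 = 77.

77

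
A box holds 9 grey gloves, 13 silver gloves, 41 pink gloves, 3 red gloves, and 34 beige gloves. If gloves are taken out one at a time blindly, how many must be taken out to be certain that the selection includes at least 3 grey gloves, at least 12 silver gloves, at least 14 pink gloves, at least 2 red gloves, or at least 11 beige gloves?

The worst case stops just short of every target: 2 grey, 11 silver, 13 pink, 1 red, 10 beige — 2 + 11 + 13 + 1 + 10 = 37 gloves.
One more glove must push some color to its target, so 37 + 1 = 38.

38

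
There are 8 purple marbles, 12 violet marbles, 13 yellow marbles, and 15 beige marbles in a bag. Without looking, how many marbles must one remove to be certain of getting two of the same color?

The worst case takes 1 marble of each color without reaching 2 of any: 4 × 1 = 4.
The next marble must bring some color to 2, so 4 + 1 = 5.

5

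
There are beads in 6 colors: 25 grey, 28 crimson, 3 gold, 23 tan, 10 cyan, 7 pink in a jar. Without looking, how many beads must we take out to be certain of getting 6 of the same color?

In the worst case we take at most 5 of each color, but all 3 gold (fewer than 5), giving 5 + 5 + 3 + 5 + 5 + 5 = 28.
One more bead then forces some color to 6, so 28 + 1 = 29.

29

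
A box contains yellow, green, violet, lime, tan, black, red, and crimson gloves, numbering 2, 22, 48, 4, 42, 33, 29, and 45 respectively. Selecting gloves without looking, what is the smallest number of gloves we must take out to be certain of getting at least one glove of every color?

224

The hardest color to obtain is yellow: we could draw every other glove first — 225 − 2 = 223 gloves — without a single yellow one.
The next draw must be yellow, so 223 + 1 = 224.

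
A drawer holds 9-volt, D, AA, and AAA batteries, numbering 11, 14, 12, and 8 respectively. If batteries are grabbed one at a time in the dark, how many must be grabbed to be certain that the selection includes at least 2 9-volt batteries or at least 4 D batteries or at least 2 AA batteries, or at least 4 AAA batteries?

Each of the 4 types has its own threshold; avoid all of them simultaneously.
The worst case stops just short of every target: 1 9-volt, 3 D, 1 AA, 3 AAA — 1 + 3 + 1 + 3 = 8 batteries.
One more battery must push some type to its target, so 8 + 1 = 9.

9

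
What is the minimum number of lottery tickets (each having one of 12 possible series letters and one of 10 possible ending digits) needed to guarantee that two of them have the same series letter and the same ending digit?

121

There are 12 × 10 = 120 (series letter, ending digit) combinations acting as pigeonholes.
With 120 lottery tickets we could place one in each, avoiding any repeat.
One more forces some (series letter, ending digit) pair to hold 2, so 120 + 1 = 121.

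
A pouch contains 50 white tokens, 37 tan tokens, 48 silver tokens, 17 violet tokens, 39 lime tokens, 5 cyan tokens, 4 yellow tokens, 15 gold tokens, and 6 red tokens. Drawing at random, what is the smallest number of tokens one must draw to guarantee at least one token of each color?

218

The hardest color to obtain is yellow: we could draw every other token first — 221 − 4 = 217 tokens — without a single yellow one.
The next draw must be yellow, so 217 + 1 = 218.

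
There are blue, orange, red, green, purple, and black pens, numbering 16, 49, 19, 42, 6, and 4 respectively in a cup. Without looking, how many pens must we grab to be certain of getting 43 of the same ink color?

Treat the 6 ink colors as pigeonholes.
In the worst case we take at most 42 of each ink color, but all 16 blue, all 19 red, all 6 purple, and all 4 black (fewer than 42), giving 16 + 42 + 19 + 42 + 6 + 4 = 129.
One more pen then forces some ink color to 43, so 129 + 1 = 130.

130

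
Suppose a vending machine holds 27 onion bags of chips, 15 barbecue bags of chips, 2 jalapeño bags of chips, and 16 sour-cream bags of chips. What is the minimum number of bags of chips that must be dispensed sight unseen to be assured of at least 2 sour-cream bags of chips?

46

To avoid sour-cream bags of chips as long as possible, exhaust the other 3 flavors first.
The worst case draws every non-sour-cream bag of chips first: 27 + 15 + 2 = 44.
The next 2 draws are then forced to be sour-cream, giving 44 + 2 = 46.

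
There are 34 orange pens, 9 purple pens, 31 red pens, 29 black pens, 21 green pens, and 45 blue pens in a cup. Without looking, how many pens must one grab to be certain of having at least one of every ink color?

161

The hardest ink color to obtain is purple: we could draw every other pen first — 169 − 9 = 160 pens — without a single purple one.
The next draw must be purple, so 160 + 1 = 161.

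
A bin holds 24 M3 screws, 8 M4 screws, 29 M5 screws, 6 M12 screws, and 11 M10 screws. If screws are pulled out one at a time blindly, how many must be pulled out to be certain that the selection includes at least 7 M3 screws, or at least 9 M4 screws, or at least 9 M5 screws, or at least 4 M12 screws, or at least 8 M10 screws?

33

The worst case stops just short of every target: 6 M3, 8 M4, 8 M5, 3 M12, 7 M10 — 6 + 8 + 8 + 3 + 7 = 32 screws.
One more screw must push some size to its target, so 32 + 1 = 33.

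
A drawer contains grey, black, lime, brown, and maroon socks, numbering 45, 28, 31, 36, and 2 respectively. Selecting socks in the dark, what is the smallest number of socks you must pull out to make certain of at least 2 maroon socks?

The worst case draws every non-maroon sock first: 45 + 28 + 31 + 36 = 140.
The next 2 draws are then forced to be maroon, giving 140 + 2 = 142.

142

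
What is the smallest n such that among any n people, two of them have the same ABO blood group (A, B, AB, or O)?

5

There are 4 ABO blood groups acting as pigeonholes.
With 4 people we could place one in each, avoiding any repeat.
One more forces some class to hold 2, so 4 + 1 = 5.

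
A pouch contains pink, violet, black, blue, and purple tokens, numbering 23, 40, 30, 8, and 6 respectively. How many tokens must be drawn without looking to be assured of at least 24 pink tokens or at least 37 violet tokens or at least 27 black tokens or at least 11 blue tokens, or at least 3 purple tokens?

The worst case stops just short of every target: 23 pink, 36 violet, 26 black, all 8 blue, 2 purple — 23 + 36 + 26 + 8 + 2 = 95 tokens.
One more token must push some color to its target, so 95 + 1 = 96.

96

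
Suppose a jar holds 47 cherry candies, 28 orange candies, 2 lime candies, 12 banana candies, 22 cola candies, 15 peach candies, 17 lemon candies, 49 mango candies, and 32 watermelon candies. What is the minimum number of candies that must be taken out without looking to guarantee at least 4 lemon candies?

The worst case draws every non-lemon candy first: 47 + 28 + 2 + 12 + 22 + 15 + 49 + 32 = 207.
The next 4 draws are then forced to be lemon, giving 207 + 4 = 211.

211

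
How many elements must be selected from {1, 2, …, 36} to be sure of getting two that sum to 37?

19

Partition {1, …, 36} into 18 pairs: {1,36}, {2,35}, …, {18,19}.
Choosing 18 integers — say the integers 1 through 18 — takes one from each pair and avoids the property.
Choosing 19 forces two into the same pair by pigeonhole, and those sum to 37. So 19.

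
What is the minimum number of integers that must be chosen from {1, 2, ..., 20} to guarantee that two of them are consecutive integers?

11

Partition {1, …, 20} into 10 pairs: {1,2}, {3,4}, …, {19,20}.
Choosing 10 integers — say the 10 even numbers 2, 4, …, 20 — takes one from each pair and avoids the property.
Choosing 11 forces two into the same pair by pigeonhole, and those are consecutive. So 11.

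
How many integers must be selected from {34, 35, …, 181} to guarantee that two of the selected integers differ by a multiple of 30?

31

Group the integers by remainder mod 30; there are 30 residue classes, each nonempty in this range.
Choosing one from each class (30 integers) avoids any shared remainder.
One more choice must repeat a class, so two differ by a multiple of 30. Hence 30 + 1 = 31.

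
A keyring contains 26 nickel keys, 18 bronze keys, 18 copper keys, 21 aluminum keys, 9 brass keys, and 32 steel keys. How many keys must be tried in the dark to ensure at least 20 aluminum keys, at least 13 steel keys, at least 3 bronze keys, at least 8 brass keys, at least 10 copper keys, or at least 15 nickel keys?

64

The worst case stops just short of every target: 14 nickel, 2 bronze, 9 copper, 19 aluminum, 7 brass, 12 steel — 14 + 2 + 9 + 19 + 7 + 12 = 63 keys.
One more key must push some type to its target, so 63 + 1 = 64.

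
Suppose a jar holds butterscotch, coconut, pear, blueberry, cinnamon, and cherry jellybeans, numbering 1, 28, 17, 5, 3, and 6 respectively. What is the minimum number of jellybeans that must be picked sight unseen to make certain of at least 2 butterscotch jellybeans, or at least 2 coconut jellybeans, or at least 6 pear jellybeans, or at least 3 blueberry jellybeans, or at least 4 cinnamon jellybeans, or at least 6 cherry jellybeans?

18

Each of the 6 flavors has its own threshold; avoid all of them simultaneously.
The worst case stops just short of every target: 1 butterscotch, 1 coconut, 5 pear, 2 blueberry, 3 cinnamon, 5 cherry — 1 + 1 + 5 + 2 + 3 + 5 = 17 jellybeans.
One more jellybean must push some flavor to its target, so 17 + 1 = 18.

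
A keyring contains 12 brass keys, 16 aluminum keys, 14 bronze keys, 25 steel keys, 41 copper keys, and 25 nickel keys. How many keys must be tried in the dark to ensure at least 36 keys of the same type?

In the worst case we take at most 35 of each type, but all 12 brass, all 16 aluminum, all 14 bronze, all 25 steel, and all 25 nickel (fewer than 35), giving 12 + 16 + 14 + 25 + 35 + 25 = 127.
One more key then forces some type to 36, so 127 + 1 = 128.

128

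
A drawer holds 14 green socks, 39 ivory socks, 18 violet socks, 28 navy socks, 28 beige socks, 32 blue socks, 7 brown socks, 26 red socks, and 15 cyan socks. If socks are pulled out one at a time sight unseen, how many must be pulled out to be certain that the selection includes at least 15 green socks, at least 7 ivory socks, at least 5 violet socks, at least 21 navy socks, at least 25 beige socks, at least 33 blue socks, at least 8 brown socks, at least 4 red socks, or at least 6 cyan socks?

116

The worst case stops just short of every target: 14 green, 6 ivory, 4 violet, 20 navy, 24 beige, 32 blue, 7 brown, 3 red, 5 cyan — 14 + 6 + 4 + 20 + 24 + 32 + 7 + 3 + 5 = 115 socks.
One more sock must push some color to its target, so 115 + 1 = 116.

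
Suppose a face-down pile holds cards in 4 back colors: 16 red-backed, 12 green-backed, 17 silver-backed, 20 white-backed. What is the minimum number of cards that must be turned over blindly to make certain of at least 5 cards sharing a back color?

Treat the 4 back colors as pigeonholes.
The worst case takes 4 cards of each back color without reaching 5 of any: 4 × 4 = 16.
The next card must bring some back color to 5, so 16 + 1 = 17.

17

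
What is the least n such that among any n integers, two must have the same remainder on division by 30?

31

Two integers differ by a multiple of 30 exactly when they share a remainder mod 30.
There are 30 residue classes mod 30, so 30 integers can all lie in distinct classes.
One more integer must repeat a residue, giving a difference divisible by 30. So n = 30 + 1 = 31.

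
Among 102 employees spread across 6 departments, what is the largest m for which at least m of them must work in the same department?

17

If each of the 6 departments held at most 16, the total would be at most 6 × 16 = 96 < 102, a contradiction.
So at least one holds ⌈102/6⌉ = 17.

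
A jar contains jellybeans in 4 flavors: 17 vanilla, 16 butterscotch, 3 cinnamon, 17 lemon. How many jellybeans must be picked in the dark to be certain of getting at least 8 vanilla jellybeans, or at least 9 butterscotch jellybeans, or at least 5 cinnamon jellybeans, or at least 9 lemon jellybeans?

27

The worst case stops just short of every target: 7 vanilla, 8 butterscotch, all 3 cinnamon, 8 lemon — 7 + 8 + 3 + 8 = 26 jellybeans.
One more jellybean must push some flavor to its target, so 26 + 1 = 27.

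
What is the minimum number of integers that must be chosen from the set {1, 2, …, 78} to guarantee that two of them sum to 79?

40

Partition {1, …, 78} into 39 pairs: {1,78}, {2,77}, …, {39,40}.
Choosing 39 integers — say the integers 1 through 39 — takes one from each pair and avoids the property.
Choosing 40 forces two into the same pair by pigeonhole, and those sum to 79. So 40.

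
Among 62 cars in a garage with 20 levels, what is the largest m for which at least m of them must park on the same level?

4

The 62 cars fall into 20 levels.
If each of the 20 levels held at most 3, the total would be at most 20 × 3 = 60 < 62, a contradiction.
So at least one holds ⌈62/20⌉ = 4.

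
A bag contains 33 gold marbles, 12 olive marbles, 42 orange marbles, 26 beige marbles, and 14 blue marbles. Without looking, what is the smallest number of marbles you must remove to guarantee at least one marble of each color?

116

The hardest color to obtain is olive: we could draw every other marble first — 127 − 12 = 115 marbles — without a single olive one.
The next draw must be olive, so 115 + 1 = 116.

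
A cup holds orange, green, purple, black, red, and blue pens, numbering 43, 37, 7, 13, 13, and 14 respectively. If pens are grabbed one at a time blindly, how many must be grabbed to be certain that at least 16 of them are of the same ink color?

78

In the worst case we take at most 15 of each ink color, but all 7 purple, all 13 black, all 13 red, and all 14 blue (fewer than 15), giving 15 + 15 + 7 + 13 + 13 + 14 = 77.
One more pen then forces some ink color to 16, so 77 + 1 = 78.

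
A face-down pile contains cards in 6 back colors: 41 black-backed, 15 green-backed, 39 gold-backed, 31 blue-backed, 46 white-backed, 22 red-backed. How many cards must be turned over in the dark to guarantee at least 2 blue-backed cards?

The worst case draws every non-blue-backed card first: 41 + 15 + 39 + 46 + 22 = 163.
The next 2 draws are then forced to be blue-backed, giving 163 + 2 = 165.

165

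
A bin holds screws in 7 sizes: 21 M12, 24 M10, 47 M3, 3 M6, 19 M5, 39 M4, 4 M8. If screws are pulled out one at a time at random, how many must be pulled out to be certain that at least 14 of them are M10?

The worst case draws every non-M10 screw first: 21 + 47 + 3 + 19 + 39 + 4 = 133.
The next 14 draws are then forced to be M10, giving 133 + 14 = 147.

147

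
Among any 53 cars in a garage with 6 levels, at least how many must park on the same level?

The 53 cars fall into 6 levels.
If each of the 6 levels held at most 8, the total would be at most 6 × 8 = 48 < 53, a contradiction.
So at least one holds ⌈53/6⌉ = 9.

9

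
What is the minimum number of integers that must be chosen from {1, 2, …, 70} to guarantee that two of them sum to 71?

36

Partition {1, …, 70} into 35 pairs: {1,70}, {2,69}, …, {35,36}.
Choosing 35 integers — say the integers 1 through 35 — takes one from each pair and avoids the property.
Choosing 36 forces two into the same pair by pigeonhole, and those sum to 71. So 36.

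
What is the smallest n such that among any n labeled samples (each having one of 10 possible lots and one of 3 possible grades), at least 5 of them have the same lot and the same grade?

There are 10 × 3 = 30 (lot, grade) combinations acting as pigeonholes.
With 30 × 4 = 120 labeled samples we could place exactly 4 in each, with no (lot, grade) pair reaching 5.
One more forces some (lot, grade) pair to hold 5, so 120 + 1 = 121.

121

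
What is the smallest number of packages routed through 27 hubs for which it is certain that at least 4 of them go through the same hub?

82

There are 27 hubs acting as pigeonholes.
With 27 × 3 = 81 packages we could place exactly 3 in each, with no class reaching 4.
One more forces some class to hold 4, so 81 + 1 = 82.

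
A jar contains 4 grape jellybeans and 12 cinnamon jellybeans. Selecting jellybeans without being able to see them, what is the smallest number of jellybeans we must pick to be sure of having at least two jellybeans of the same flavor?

3

The worst case takes 1 jellybean of each flavor without reaching 2 of any: 2 × 1 = 2.
The next jellybean must bring some flavor to 2, so 2 + 1 = 3.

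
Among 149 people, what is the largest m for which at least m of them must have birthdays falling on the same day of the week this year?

There are 7 days of the week, which serve as the pigeonholes.
If each of the 7 days of the week held at most 21, the total would be at most 7 × 21 = 147 < 149, a contradiction.
So at least one holds ⌈149/7⌉ = 22.

22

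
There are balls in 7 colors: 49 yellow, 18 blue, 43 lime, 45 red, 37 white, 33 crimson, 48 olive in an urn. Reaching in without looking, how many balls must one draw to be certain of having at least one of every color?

The hardest color to obtain is blue: we could draw every other ball first — 273 − 18 = 255 balls — without a single blue one.
The next draw must be blue, so 255 + 1 = 256.

256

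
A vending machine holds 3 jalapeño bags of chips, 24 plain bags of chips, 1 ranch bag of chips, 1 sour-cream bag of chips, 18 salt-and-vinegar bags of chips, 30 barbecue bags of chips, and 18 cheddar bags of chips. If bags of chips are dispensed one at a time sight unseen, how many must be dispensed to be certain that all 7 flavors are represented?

95

The hardest flavor to obtain is ranch: we could draw every other bag of chips first — 95 − 1 = 94 bags of chips — without a single ranch one.
The next draw must be ranch, so 94 + 1 = 95.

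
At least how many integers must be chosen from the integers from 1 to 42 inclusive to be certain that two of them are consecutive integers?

22

Partition {1, …, 42} into 21 pairs: {1,2}, {3,4}, …, {41,42}.
Choosing 21 integers — say the 21 even numbers 2, 4, …, 42 — takes one from each pair and avoids the property.
Choosing 22 forces two into the same pair by pigeonhole, and those are consecutive. So 22.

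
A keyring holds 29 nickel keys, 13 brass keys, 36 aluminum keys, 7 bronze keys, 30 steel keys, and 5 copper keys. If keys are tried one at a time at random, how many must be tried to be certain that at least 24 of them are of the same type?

In the worst case we take at most 23 of each type, but all 13 brass, all 7 bronze, and all 5 copper (fewer than 23), giving 23 + 13 + 23 + 7 + 23 + 5 = 94.
One more key then forces some type to 24, so 94 + 1 = 95.

95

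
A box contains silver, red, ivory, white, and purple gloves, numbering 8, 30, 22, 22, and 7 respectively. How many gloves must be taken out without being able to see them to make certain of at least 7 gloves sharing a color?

The worst case takes 6 gloves of each color without reaching 7 of any: 5 × 6 = 30.
The next glove must bring some color to 7, so 30 + 1 = 31.

31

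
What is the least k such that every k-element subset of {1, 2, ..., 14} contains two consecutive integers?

Partition {1, …, 14} into 7 pairs: {1,2}, {3,4}, …, {13,14}.
Choosing 7 integers — say the 7 even numbers 2, 4, …, 14 — takes one from each pair and avoids the property.
Choosing 8 forces two into the same pair by pigeonhole, and those are consecutive. So 8.

8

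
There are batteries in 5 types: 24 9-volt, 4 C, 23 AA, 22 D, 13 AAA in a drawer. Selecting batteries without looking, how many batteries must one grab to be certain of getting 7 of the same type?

29

Treat the 5 types as pigeonholes.
In the worst case we take at most 6 of each type, but all 4 C (fewer than 6), giving 6 + 4 + 6 + 6 + 6 = 28.
One more battery then forces some type to 7, so 28 + 1 = 29.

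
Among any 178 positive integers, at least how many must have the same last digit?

The 178 positive integers fall into 10 possible last digits.
If each of the 10 possible last digits held at most 17, the total would be at most 10 × 17 = 170 < 178, a contradiction.
So at least one holds ⌈178/10⌉ = 18.

18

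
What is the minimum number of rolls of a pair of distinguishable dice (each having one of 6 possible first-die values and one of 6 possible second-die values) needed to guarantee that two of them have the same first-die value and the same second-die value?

There are 6 × 6 = 36 (first-die value, second-die value) combinations acting as pigeonholes.
With 36 rolls of a pair of distinguishable dice we could place one in each, avoiding any repeat.
One more forces some (first-die value, second-die value) pair to hold 2, so 36 + 1 = 37.

37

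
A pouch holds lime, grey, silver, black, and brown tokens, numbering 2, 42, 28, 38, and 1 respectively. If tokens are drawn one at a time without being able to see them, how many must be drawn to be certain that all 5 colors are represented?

111

The hardest color to obtain is brown: we could draw every other token first — 111 − 1 = 110 tokens — without a single brown one.
The next draw must be brown, so 110 + 1 = 111.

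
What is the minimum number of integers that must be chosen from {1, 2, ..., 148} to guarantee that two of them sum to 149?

Partition {1, …, 148} into 74 pairs: {1,148}, {2,147}, …, {74,75}.
Choosing 74 integers — say the integers 1 through 74 — takes one from each pair and avoids the property.
Choosing 75 forces two into the same pair by pigeonhole, and those sum to 149. So 75.

75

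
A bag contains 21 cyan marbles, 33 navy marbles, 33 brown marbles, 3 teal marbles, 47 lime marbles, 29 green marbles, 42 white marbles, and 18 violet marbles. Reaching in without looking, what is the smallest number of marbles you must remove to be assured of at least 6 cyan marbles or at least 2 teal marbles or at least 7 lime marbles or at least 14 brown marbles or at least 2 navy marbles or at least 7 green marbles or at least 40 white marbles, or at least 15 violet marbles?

Each of the 8 colors has its own threshold; avoid all of them simultaneously.
The worst case stops just short of every target: 5 cyan, 1 navy, 13 brown, 1 teal, 6 lime, 6 green, 39 white, 14 violet — 5 + 1 + 13 + 1 + 6 + 6 + 39 + 14 = 85 marbles.
One more marble must push some color to its target, so 85 + 1 = 86.

86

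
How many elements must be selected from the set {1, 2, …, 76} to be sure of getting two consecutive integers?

39

Partition {1, …, 76} into 38 pairs: {1,2}, {3,4}, …, {75,76}.
Choosing 38 integers — say the 38 even numbers 2, 4, …, 76 — takes one from each pair and avoids the property.
Choosing 39 forces two into the same pair by pigeonhole, and those are consecutive. So 39.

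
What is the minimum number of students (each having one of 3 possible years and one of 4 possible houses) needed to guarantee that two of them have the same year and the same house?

There are 3 × 4 = 12 (year, house) combinations acting as pigeonholes.
With 12 students we could place one in each, avoiding any repeat.
One more forces some (year, house) pair to hold 2, so 12 + 1 = 13.

13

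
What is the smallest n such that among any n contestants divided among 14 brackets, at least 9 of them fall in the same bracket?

113

There are 14 brackets acting as pigeonholes.
With 14 × 8 = 112 contestants we could place exactly 8 in each, with no class reaching 9.
One more forces some class to hold 9, so 112 + 1 = 113.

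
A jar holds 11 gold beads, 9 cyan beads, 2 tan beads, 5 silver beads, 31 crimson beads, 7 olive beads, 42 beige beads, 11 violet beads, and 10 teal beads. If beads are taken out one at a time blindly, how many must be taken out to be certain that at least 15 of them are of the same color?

84

Treat the 9 colors as pigeonholes.
In the worst case we take at most 14 of each color, but all 11 gold, all 9 cyan, all 2 tan, all 5 silver, all 7 olive, all 11 violet, and all 10 teal (fewer than 14), giving 11 + 9 + 2 + 5 + 14 + 7 + 14 + 11 + 10 = 83.
One more bead then forces some color to 15, so 83 + 1 = 84.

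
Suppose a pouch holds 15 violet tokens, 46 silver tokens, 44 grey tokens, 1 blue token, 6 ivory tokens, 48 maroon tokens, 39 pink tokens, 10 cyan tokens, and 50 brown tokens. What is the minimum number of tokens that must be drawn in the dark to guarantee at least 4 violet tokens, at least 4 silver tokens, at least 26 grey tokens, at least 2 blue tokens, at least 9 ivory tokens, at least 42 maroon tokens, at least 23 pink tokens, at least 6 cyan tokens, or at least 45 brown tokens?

151

Each of the 9 colors has its own threshold; avoid all of them simultaneously.
The worst case stops just short of every target: 3 violet, 3 silver, 25 grey, 1 blue, all 6 ivory, 41 maroon, 22 pink, 5 cyan, 44 brown — 3 + 3 + 25 + 1 + 6 + 41 + 22 + 5 + 44 = 150 tokens.
One more token must push some color to its target, so 150 + 1 = 151.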